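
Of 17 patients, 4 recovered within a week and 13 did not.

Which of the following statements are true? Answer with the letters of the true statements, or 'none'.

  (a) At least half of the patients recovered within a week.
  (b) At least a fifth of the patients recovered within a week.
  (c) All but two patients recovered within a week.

(b)

|A| = 17, |A ∩ B| = 4, |A ∖ B| = 13.
(a) |A ∩ B| ≥ |A ∖ B|: fails.
(b) |A ∩ B| / |A| ≥ 1/5: holds.
(c) |A ∖ B| = 2: fails.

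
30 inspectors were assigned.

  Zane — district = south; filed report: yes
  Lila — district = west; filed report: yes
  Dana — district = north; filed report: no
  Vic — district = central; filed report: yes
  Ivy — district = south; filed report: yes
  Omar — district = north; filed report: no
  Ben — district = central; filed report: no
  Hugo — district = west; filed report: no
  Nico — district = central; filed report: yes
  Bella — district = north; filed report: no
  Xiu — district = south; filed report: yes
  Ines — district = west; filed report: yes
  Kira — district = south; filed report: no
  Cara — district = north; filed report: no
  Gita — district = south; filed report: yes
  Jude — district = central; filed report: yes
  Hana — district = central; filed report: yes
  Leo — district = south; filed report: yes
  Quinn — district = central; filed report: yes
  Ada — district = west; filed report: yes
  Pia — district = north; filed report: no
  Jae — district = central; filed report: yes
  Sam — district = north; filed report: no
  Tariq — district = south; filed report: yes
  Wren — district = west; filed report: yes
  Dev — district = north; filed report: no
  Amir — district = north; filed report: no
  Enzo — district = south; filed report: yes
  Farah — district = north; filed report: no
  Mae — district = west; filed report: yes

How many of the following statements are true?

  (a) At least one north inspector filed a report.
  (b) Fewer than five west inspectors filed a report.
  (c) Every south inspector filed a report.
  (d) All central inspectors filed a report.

(a) north: |A| = 9, |A ∩ B| = 0; needs A ∩ B ≠ ∅ (|A ∩ B| ≥ 1) — false.
(b) west: |A| = 6, |A ∩ B| = 5; needs |A ∩ B| < 5 — false.
(c) south: |A| = 8, |A ∩ B| = 7; needs A ⊆ B, i.e. every element of A is in B (|A ∖ B| = 0) — false.
(d) central: |A| = 7, |A ∩ B| = 6; needs A ⊆ B, i.e. every element of A is in B (|A ∖ B| = 0) — false.

0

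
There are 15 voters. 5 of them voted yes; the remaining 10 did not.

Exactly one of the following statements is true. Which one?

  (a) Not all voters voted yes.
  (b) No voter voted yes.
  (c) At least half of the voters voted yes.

|A| = 15, |A ∩ B| = 5, |A ∖ B| = 10.
(a) requires A ⊄ B (|A ∖ B| ≥ 1): true.
(b) requires A ∩ B = ∅ (|A ∩ B| = 0): false.
(c) requires |A ∩ B| ≥ |A ∖ B|: false.

(a)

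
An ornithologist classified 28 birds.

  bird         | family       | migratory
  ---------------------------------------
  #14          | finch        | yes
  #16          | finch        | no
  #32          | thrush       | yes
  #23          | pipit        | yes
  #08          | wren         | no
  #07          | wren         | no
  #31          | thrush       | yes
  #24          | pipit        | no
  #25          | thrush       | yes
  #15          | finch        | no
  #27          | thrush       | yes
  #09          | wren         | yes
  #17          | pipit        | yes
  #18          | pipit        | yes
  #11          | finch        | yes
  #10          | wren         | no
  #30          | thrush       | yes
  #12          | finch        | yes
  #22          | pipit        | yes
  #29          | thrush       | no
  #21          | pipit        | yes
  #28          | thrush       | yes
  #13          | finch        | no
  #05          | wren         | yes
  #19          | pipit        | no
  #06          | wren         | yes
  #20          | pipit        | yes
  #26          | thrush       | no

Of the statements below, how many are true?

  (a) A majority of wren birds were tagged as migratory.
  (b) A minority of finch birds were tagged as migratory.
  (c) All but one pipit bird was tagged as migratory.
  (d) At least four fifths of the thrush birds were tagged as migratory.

0

(a) wren: |A| = 6, |A ∩ B| = 3; needs |A ∩ B| > |A ∖ B| — false.
(b) finch: |A| = 6, |A ∩ B| = 3; needs |A ∩ B| < |A ∖ B| — false.
(c) pipit: |A| = 8, |A ∩ B| = 6; needs |A ∖ B| = 1 — false.
(d) thrush: |A| = 8, |A ∩ B| = 6; needs |A ∩ B| / |A| ≥ 4/5 — false.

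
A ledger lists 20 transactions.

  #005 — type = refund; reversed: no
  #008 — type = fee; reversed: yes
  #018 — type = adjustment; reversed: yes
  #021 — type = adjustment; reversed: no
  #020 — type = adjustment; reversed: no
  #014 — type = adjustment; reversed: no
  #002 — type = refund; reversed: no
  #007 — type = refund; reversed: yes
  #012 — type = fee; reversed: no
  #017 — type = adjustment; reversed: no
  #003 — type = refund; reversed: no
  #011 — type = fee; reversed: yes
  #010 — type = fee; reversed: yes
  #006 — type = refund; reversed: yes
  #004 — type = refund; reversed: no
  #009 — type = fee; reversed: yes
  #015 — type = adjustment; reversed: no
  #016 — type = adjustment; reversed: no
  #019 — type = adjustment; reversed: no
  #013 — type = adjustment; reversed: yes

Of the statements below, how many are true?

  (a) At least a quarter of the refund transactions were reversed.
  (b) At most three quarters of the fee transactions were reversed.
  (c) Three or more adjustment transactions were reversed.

1

(a) refund: |A| = 6, |A ∩ B| = 2; needs |A ∩ B| / |A| ≥ 1/4 — true.
(b) fee: |A| = 5, |A ∩ B| = 4; needs |A ∩ B| / |A| ≤ 3/4 — false.
(c) adjustment: |A| = 9, |A ∩ B| = 2; needs |A ∩ B| ≥ 3 — false.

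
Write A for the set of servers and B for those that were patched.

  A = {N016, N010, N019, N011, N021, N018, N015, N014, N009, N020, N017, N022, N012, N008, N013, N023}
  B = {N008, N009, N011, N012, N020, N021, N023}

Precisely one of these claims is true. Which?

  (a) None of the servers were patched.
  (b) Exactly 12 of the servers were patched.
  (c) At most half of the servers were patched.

|A| = 16, |A ∩ B| = 7, |A ∖ B| = 9.
(a) requires A ∩ B = ∅ (|A ∩ B| = 0): false.
(b) requires |A ∩ B| = 12: false.
(c) requires |A ∩ B| ≤ |A ∖ B|: true.

(c)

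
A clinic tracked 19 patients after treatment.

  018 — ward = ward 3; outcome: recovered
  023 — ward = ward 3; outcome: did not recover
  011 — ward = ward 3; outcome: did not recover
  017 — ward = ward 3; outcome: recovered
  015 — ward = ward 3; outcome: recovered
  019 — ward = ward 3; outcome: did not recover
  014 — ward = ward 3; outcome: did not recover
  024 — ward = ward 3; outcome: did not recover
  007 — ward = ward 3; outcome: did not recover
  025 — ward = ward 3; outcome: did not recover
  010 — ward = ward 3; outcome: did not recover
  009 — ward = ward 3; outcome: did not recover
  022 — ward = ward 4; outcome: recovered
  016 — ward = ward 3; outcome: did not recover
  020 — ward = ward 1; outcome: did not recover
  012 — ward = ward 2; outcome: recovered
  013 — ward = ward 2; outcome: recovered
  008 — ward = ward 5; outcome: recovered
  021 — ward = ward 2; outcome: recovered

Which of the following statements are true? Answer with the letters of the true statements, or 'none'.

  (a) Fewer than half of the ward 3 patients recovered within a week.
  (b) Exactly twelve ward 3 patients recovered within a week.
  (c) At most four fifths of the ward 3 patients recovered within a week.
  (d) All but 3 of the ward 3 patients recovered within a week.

(a), (c)

|A| = 13, |A ∩ B| = 3, |A ∖ B| = 10.
(a) |A ∩ B| < |A ∖ B|: holds.
(b) |A ∩ B| = 12: fails.
(c) |A ∩ B| / |A| ≤ 4/5: holds.
(d) |A ∖ B| = 3: fails.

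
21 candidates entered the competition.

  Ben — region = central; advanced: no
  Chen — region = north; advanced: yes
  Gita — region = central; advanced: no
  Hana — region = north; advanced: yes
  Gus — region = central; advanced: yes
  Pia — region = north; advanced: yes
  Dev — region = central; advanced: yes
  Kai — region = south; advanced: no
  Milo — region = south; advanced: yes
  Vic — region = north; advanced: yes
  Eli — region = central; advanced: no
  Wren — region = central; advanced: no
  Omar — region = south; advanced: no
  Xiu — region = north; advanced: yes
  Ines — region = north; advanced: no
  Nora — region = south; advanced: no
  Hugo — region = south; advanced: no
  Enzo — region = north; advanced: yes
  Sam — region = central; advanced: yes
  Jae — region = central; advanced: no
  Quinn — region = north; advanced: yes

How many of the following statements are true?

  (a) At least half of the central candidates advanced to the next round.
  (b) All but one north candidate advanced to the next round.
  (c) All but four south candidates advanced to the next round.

(a) central: |A| = 8, |A ∩ B| = 3; needs |A ∩ B| ≥ |A ∖ B| — false.
(b) north: |A| = 8, |A ∩ B| = 7; needs |A ∖ B| = 1 — true.
(c) south: |A| = 5, |A ∩ B| = 1; needs |A ∖ B| = 4 — true.

2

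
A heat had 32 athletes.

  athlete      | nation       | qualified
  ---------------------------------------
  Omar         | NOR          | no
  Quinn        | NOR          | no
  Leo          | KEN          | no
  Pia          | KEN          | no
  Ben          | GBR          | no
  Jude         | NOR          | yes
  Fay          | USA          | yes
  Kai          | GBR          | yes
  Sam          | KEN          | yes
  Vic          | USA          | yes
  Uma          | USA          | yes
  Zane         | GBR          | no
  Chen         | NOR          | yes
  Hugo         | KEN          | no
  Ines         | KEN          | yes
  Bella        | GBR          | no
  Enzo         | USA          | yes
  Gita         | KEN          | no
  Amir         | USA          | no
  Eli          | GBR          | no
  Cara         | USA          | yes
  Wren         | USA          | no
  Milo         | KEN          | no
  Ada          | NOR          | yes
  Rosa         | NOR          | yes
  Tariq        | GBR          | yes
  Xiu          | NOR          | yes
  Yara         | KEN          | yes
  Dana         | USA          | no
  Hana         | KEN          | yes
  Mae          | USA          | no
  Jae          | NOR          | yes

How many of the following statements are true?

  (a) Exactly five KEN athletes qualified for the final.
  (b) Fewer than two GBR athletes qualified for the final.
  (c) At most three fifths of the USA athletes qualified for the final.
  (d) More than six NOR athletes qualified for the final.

1

(a) KEN: |A| = 9, |A ∩ B| = 4; needs |A ∩ B| = 5 — false.
(b) GBR: |A| = 6, |A ∩ B| = 2; needs |A ∩ B| < 2 — false.
(c) USA: |A| = 9, |A ∩ B| = 5; needs |A ∩ B| / |A| ≤ 3/5 — true.
(d) NOR: |A| = 8, |A ∩ B| = 6; needs |A ∩ B| > 6 — false.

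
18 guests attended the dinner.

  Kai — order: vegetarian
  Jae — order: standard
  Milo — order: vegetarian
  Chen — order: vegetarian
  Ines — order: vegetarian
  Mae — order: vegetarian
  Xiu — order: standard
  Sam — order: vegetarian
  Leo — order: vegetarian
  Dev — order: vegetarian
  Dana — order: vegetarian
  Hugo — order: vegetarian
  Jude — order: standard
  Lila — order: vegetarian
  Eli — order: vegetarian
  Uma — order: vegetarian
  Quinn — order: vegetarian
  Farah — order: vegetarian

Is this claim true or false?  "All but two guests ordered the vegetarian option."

False

'All but two guests ordered the vegetarian option' holds iff |A ∖ B| = 2.
|A| = 18, |A ∩ B| = 15, |A ∖ B| = 3.
|A ∖ B| = 3, so the statement is false.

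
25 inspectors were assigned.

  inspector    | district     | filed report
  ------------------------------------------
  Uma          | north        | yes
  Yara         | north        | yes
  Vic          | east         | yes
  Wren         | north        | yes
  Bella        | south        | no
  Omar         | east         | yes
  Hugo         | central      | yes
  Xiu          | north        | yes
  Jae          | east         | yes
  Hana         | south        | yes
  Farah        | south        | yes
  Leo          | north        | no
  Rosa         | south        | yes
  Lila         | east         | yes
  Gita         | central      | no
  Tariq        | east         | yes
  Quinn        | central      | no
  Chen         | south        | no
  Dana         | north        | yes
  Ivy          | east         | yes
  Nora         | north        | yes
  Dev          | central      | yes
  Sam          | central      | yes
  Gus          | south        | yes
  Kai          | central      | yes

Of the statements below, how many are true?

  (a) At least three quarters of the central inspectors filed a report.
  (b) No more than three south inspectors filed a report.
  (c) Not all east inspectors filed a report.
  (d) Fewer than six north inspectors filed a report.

0

(a) central: |A| = 6, |A ∩ B| = 4; needs |A ∩ B| / |A| ≥ 3/4 — false.
(b) south: |A| = 6, |A ∩ B| = 4; needs |A ∩ B| ≤ 3 — false.
(c) east: |A| = 6, |A ∩ B| = 6; needs A ⊄ B (|A ∖ B| ≥ 1) — false.
(d) north: |A| = 7, |A ∩ B| = 6; needs |A ∩ B| < 6 — false.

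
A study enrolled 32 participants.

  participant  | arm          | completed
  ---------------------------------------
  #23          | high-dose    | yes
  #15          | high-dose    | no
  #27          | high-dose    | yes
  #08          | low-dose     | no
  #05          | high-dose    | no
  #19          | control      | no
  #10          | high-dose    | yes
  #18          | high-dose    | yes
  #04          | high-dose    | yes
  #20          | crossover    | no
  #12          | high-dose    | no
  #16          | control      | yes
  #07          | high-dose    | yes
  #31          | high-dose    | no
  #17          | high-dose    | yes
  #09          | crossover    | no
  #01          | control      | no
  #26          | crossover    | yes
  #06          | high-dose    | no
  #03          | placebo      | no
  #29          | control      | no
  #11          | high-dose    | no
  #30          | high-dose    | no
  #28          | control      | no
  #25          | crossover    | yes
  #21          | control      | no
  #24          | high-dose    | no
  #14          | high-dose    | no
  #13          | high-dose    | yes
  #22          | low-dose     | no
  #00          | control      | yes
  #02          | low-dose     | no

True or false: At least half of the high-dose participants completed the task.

'At least half of the high-dose participants completed the task' holds iff |A ∩ B| ≥ |A ∖ B|.
|A| = 17, |A ∩ B| = 8, |A ∖ B| = 9.
8 < 9, so the statement is false.

False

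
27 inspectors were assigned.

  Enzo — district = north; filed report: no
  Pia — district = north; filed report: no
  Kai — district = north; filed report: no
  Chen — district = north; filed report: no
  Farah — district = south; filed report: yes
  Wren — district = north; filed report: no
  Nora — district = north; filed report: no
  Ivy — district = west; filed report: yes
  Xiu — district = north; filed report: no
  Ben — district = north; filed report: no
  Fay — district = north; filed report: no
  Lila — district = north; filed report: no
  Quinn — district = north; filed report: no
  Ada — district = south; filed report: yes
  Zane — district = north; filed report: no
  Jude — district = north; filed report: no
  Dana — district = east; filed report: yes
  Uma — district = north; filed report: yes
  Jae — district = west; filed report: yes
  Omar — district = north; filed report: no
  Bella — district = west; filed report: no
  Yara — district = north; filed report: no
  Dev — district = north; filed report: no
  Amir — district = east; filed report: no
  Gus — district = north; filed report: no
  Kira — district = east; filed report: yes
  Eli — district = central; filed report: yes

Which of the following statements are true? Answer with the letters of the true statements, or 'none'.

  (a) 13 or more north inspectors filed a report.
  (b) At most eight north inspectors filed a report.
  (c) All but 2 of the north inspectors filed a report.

|A| = 18, |A ∩ B| = 1, |A ∖ B| = 17.
(a) |A ∩ B| ≥ 13: fails.
(b) |A ∩ B| ≤ 8: holds.
(c) |A ∖ B| = 2: fails.

(b)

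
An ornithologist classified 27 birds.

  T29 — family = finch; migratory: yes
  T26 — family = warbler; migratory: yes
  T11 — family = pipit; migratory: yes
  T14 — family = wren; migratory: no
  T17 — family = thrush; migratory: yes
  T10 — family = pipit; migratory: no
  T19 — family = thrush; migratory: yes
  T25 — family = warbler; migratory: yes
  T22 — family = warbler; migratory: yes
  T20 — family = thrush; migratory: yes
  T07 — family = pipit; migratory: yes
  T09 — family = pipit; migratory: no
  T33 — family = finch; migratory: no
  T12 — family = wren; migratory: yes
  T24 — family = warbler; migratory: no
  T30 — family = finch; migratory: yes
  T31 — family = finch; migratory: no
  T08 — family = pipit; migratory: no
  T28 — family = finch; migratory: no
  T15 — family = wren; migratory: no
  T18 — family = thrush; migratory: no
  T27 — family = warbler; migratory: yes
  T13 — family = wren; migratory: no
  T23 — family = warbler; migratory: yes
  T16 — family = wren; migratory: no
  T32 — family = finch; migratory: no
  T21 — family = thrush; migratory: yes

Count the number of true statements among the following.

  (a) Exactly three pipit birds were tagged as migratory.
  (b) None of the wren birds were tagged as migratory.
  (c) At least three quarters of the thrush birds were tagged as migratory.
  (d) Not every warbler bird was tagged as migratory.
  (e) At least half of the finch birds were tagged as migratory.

(a) pipit: |A| = 5, |A ∩ B| = 2; needs |A ∩ B| = 3 — false.
(b) wren: |A| = 5, |A ∩ B| = 1; needs A ∩ B = ∅ (|A ∩ B| = 0) — false.
(c) thrush: |A| = 5, |A ∩ B| = 4; needs |A ∩ B| / |A| ≥ 3/4 — true.
(d) warbler: |A| = 6, |A ∩ B| = 5; needs A ⊄ B (|A ∖ B| ≥ 1) — true.
(e) finch: |A| = 6, |A ∩ B| = 2; needs |A ∩ B| ≥ |A ∖ B| — false.

2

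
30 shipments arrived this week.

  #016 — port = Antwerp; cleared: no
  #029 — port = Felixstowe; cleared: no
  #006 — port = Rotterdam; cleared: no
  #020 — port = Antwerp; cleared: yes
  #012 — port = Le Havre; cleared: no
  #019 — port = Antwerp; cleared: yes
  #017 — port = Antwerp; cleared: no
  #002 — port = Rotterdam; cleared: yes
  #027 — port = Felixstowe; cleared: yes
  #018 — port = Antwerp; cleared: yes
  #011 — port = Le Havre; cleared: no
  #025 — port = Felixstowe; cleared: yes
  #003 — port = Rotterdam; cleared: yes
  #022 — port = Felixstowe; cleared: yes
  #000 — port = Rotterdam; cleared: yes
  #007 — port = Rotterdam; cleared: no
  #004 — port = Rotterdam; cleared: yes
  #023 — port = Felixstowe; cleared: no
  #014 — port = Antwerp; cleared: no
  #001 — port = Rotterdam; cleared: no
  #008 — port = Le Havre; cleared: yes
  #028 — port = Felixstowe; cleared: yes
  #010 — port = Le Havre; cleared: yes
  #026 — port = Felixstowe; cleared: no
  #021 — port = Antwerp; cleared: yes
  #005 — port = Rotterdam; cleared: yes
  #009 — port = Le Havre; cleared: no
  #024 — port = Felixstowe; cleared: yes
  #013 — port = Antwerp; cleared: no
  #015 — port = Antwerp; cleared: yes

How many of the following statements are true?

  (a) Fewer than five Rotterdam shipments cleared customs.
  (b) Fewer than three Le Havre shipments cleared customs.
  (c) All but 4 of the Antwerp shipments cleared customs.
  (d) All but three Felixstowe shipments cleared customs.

3

(a) Rotterdam: |A| = 8, |A ∩ B| = 5; needs |A ∩ B| < 5 — false.
(b) Le Havre: |A| = 5, |A ∩ B| = 2; needs |A ∩ B| < 3 — true.
(c) Antwerp: |A| = 9, |A ∩ B| = 5; needs |A ∖ B| = 4 — true.
(d) Felixstowe: |A| = 8, |A ∩ B| = 5; needs |A ∖ B| = 3 — true.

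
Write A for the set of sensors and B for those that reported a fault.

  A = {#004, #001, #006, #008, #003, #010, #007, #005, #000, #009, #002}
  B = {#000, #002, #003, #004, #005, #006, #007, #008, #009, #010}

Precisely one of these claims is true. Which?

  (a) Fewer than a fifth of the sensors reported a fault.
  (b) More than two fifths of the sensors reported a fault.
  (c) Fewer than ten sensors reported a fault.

(b)

|A| = 11, |A ∩ B| = 10, |A ∖ B| = 1.
(a) requires |A ∩ B| / |A| < 1/5: false.
(b) requires |A ∩ B| / |A| > 2/5: true.
(c) requires |A ∩ B| < 10: false.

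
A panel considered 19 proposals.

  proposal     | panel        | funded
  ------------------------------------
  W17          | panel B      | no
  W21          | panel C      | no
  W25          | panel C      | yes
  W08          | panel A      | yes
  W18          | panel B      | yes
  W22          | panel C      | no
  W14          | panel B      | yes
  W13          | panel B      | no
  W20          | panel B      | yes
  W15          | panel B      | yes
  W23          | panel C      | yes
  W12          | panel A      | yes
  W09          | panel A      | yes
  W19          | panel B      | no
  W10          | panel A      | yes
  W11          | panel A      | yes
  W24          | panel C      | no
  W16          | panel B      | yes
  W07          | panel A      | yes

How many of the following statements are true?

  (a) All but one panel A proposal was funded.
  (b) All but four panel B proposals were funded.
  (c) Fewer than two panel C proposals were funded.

(a) panel A: |A| = 6, |A ∩ B| = 6; needs |A ∖ B| = 1 — false.
(b) panel B: |A| = 8, |A ∩ B| = 5; needs |A ∖ B| = 4 — false.
(c) panel C: |A| = 5, |A ∩ B| = 2; needs |A ∩ B| < 2 — false.

0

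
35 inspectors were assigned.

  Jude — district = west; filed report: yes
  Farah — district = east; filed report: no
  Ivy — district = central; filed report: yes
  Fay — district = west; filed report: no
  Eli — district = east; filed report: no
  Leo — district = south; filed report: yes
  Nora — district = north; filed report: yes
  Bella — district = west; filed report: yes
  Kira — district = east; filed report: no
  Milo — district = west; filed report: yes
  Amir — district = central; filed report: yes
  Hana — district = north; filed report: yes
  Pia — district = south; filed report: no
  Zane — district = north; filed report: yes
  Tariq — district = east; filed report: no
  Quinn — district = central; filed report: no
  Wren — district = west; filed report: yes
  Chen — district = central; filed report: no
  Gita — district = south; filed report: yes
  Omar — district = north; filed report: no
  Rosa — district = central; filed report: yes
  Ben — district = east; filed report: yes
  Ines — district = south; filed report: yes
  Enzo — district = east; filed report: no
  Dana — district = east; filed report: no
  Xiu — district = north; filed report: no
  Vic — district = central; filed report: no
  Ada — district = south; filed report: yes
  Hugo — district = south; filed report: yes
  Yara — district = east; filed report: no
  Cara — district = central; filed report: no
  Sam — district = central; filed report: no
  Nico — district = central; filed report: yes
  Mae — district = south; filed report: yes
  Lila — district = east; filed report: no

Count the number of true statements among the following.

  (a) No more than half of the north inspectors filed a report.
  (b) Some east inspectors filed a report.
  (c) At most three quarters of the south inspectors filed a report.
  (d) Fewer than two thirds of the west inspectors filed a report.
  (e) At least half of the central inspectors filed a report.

1

(a) north: |A| = 5, |A ∩ B| = 3; needs |A ∩ B| ≤ |A ∖ B| — false.
(b) east: |A| = 9, |A ∩ B| = 1; needs A ∩ B ≠ ∅ (|A ∩ B| ≥ 1) — true.
(c) south: |A| = 7, |A ∩ B| = 6; needs |A ∩ B| / |A| ≤ 3/4 — false.
(d) west: |A| = 5, |A ∩ B| = 4; needs |A ∩ B| / |A| < 2/3 — false.
(e) central: |A| = 9, |A ∩ B| = 4; needs |A ∩ B| ≥ |A ∖ B| — false.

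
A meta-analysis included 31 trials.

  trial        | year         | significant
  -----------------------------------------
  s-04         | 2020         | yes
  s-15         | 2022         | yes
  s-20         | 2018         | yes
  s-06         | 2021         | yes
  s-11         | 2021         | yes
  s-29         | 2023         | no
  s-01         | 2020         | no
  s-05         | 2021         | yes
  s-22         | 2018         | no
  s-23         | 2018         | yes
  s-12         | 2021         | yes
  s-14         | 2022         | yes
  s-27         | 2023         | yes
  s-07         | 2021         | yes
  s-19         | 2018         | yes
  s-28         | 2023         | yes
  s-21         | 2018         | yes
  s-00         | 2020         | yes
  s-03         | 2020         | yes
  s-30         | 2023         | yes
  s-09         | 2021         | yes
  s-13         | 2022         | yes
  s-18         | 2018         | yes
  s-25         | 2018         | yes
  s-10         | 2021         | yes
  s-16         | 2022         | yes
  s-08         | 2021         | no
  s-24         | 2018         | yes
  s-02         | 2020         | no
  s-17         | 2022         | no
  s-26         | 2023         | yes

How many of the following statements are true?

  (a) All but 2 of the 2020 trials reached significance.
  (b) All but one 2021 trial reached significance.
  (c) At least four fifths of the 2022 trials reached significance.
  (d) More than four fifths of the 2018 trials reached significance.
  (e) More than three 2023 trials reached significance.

5

(a) 2020: |A| = 5, |A ∩ B| = 3; needs |A ∖ B| = 2 — true.
(b) 2021: |A| = 8, |A ∩ B| = 7; needs |A ∖ B| = 1 — true.
(c) 2022: |A| = 5, |A ∩ B| = 4; needs |A ∩ B| / |A| ≥ 4/5 — true.
(d) 2018: |A| = 8, |A ∩ B| = 7; needs |A ∩ B| / |A| > 4/5 — true.
(e) 2023: |A| = 5, |A ∩ B| = 4; needs |A ∩ B| > 3 — true.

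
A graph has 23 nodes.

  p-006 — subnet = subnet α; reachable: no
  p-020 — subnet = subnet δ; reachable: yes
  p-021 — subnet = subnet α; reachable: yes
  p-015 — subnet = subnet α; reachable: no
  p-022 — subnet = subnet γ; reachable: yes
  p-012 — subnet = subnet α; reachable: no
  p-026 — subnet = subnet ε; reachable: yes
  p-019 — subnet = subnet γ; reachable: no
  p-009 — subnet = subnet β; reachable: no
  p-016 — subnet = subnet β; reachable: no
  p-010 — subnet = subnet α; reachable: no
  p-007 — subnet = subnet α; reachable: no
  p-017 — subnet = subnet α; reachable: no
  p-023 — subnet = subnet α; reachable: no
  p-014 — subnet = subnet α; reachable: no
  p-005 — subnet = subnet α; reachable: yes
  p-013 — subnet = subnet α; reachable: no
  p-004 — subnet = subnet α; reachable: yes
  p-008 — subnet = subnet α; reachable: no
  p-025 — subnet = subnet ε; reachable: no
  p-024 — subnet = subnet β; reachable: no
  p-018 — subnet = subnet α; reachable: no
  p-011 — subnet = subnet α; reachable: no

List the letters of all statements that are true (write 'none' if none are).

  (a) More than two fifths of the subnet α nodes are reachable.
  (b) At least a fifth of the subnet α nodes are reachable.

|A| = 15, |A ∩ B| = 3, |A ∖ B| = 12.
(a) |A ∩ B| / |A| > 2/5: fails.
(b) |A ∩ B| / |A| ≥ 1/5: holds.

(b)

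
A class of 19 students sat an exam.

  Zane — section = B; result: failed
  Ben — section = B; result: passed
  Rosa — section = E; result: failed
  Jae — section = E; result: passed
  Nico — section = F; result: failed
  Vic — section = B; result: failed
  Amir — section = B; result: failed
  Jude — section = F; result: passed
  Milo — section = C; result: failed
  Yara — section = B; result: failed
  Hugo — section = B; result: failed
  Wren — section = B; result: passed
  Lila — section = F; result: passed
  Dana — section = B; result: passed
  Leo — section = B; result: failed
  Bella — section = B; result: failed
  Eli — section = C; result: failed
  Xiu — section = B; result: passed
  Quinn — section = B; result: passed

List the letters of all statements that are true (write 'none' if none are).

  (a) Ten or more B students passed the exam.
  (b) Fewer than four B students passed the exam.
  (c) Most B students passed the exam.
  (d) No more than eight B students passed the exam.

|A| = 12, |A ∩ B| = 5, |A ∖ B| = 7.
(a) |A ∩ B| ≥ 10: fails.
(b) |A ∩ B| < 4: fails.
(c) |A ∩ B| > |A ∖ B|: fails.
(d) |A ∩ B| ≤ 8: holds.

(d)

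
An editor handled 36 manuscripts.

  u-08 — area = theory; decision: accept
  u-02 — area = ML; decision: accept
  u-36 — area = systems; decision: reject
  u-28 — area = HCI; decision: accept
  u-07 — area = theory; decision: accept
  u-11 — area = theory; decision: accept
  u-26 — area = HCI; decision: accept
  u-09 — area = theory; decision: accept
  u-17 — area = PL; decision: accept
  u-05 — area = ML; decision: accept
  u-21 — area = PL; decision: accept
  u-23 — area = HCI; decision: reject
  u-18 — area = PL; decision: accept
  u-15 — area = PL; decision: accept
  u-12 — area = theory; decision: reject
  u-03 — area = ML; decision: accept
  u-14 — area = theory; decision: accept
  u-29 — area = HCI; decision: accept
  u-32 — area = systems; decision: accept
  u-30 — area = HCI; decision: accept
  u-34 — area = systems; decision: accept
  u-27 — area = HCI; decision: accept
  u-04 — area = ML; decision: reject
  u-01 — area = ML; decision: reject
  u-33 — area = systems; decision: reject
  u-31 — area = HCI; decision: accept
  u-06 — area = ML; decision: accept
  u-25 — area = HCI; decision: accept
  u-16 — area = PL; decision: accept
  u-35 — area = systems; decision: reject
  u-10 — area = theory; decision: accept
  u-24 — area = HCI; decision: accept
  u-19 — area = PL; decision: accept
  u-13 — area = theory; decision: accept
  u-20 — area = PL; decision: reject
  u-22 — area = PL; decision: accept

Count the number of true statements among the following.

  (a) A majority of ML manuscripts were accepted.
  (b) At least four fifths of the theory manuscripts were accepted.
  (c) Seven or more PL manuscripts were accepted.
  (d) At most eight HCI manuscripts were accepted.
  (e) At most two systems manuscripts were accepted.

(a) ML: |A| = 6, |A ∩ B| = 4; needs |A ∩ B| > |A ∖ B| — true.
(b) theory: |A| = 8, |A ∩ B| = 7; needs |A ∩ B| / |A| ≥ 4/5 — true.
(c) PL: |A| = 8, |A ∩ B| = 7; needs |A ∩ B| ≥ 7 — true.
(d) HCI: |A| = 9, |A ∩ B| = 8; needs |A ∩ B| ≤ 8 — true.
(e) systems: |A| = 5, |A ∩ B| = 2; needs |A ∩ B| ≤ 2 — true.

5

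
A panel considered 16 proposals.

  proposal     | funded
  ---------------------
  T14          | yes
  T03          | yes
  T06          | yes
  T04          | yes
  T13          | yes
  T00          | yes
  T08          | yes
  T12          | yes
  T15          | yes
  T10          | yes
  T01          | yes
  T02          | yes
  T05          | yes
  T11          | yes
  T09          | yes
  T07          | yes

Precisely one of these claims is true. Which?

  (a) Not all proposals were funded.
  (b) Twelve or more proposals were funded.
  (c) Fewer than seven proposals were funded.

|A| = 16, |A ∩ B| = 16, |A ∖ B| = 0.
(a) requires A ⊄ B (|A ∖ B| ≥ 1): false.
(b) requires |A ∩ B| ≥ 12: true.
(c) requires |A ∩ B| < 7: false.

(b)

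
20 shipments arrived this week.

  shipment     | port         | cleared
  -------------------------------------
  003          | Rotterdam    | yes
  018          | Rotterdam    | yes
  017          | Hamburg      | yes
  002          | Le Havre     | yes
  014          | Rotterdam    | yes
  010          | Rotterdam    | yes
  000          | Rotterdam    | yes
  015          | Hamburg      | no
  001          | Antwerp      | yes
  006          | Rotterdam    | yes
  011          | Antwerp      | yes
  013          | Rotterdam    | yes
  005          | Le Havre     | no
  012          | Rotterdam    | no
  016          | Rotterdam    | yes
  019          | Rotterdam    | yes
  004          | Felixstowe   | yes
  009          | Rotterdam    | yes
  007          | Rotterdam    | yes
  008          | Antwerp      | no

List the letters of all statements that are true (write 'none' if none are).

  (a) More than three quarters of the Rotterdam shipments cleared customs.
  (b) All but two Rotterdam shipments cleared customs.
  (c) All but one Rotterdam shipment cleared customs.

(a), (c)

|A| = 12, |A ∩ B| = 11, |A ∖ B| = 1.
(a) |A ∩ B| / |A| > 3/4: holds.
(b) |A ∖ B| = 2: fails.
(c) |A ∖ B| = 1: holds.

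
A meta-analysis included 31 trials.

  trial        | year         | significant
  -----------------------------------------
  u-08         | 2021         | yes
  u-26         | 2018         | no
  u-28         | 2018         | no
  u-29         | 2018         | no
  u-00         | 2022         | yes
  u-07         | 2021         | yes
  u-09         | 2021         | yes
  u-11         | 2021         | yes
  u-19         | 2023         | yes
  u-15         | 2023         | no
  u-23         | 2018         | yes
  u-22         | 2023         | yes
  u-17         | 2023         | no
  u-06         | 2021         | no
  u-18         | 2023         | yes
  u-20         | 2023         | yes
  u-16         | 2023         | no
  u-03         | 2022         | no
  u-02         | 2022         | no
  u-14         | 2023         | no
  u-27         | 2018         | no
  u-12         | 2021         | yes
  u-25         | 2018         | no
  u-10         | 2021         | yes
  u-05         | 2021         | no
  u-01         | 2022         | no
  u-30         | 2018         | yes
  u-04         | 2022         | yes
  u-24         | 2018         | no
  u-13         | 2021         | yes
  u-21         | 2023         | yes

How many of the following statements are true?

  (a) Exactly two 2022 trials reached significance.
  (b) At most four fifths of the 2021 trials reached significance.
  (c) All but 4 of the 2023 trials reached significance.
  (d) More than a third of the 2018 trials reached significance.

(a) 2022: |A| = 5, |A ∩ B| = 2; needs |A ∩ B| = 2 — true.
(b) 2021: |A| = 9, |A ∩ B| = 7; needs |A ∩ B| / |A| ≤ 4/5 — true.
(c) 2023: |A| = 9, |A ∩ B| = 5; needs |A ∖ B| = 4 — true.
(d) 2018: |A| = 8, |A ∩ B| = 2; needs |A ∩ B| / |A| > 1/3 — false.

3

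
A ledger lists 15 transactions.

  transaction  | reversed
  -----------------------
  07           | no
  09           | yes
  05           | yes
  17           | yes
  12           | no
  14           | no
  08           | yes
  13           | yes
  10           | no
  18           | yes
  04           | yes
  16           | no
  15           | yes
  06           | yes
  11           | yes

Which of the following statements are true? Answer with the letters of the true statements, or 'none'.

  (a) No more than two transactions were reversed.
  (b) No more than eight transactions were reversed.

|A| = 15, |A ∩ B| = 10, |A ∖ B| = 5.
(a) |A ∩ B| ≤ 2: fails.
(b) |A ∩ B| ≤ 8: fails.

none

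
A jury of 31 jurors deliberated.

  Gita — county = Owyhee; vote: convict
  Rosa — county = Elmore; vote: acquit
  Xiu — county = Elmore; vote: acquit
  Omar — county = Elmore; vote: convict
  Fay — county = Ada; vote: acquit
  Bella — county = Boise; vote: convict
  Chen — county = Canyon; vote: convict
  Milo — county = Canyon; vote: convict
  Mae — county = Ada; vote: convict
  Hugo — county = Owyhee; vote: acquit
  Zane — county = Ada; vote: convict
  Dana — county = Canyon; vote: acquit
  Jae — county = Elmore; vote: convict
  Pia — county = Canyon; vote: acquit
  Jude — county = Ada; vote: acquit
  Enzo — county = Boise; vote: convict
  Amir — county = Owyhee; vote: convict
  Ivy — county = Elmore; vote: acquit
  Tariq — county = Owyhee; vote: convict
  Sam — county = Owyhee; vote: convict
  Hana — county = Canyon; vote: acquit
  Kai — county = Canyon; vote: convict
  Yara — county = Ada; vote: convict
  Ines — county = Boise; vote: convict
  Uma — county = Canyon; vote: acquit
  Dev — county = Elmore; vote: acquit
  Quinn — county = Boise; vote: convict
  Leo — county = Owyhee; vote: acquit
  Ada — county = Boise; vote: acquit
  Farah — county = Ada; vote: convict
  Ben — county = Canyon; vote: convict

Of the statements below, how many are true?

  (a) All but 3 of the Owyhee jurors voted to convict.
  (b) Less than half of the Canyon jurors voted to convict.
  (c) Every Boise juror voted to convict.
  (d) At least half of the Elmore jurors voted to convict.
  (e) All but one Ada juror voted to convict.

(a) Owyhee: |A| = 6, |A ∩ B| = 4; needs |A ∖ B| = 3 — false.
(b) Canyon: |A| = 8, |A ∩ B| = 4; needs |A ∩ B| < |A ∖ B| — false.
(c) Boise: |A| = 5, |A ∩ B| = 4; needs A ⊆ B, i.e. every element of A is in B (|A ∖ B| = 0) — false.
(d) Elmore: |A| = 6, |A ∩ B| = 2; needs |A ∩ B| ≥ |A ∖ B| — false.
(e) Ada: |A| = 6, |A ∩ B| = 4; needs |A ∖ B| = 1 — false.

0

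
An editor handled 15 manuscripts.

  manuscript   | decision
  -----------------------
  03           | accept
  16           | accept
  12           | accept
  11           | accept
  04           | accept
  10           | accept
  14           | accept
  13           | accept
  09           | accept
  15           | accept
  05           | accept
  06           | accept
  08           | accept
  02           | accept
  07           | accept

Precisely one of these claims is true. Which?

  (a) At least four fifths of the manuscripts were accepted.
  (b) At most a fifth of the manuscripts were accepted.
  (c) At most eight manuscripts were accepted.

(a)

|A| = 15, |A ∩ B| = 15, |A ∖ B| = 0.
(a) requires |A ∩ B| / |A| ≥ 4/5: true.
(b) requires |A ∩ B| / |A| ≤ 1/5: false.
(c) requires |A ∩ B| ≤ 8: false.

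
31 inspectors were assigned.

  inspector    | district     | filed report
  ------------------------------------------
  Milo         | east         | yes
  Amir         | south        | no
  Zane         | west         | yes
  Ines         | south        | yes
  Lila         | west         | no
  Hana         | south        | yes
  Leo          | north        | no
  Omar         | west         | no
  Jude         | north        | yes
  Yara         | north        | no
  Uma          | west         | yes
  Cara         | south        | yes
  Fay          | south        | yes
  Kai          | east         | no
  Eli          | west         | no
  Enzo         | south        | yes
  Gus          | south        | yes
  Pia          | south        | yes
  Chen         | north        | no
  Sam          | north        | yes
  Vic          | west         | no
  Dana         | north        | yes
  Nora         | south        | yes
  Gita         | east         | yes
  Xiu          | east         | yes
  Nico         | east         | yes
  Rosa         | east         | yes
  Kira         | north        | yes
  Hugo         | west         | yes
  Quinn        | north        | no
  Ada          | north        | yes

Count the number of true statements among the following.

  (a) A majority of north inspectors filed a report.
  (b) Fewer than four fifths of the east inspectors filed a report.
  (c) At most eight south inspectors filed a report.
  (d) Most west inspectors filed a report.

2

(a) north: |A| = 9, |A ∩ B| = 5; needs |A ∩ B| > |A ∖ B| — true.
(b) east: |A| = 6, |A ∩ B| = 5; needs |A ∩ B| / |A| < 4/5 — false.
(c) south: |A| = 9, |A ∩ B| = 8; needs |A ∩ B| ≤ 8 — true.
(d) west: |A| = 7, |A ∩ B| = 3; needs |A ∩ B| > |A ∖ B| — false.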